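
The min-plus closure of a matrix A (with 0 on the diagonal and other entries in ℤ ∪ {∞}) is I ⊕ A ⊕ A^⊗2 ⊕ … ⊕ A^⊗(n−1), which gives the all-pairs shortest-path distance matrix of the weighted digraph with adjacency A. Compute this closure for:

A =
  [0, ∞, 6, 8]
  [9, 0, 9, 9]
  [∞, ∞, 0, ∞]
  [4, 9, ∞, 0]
Closure =
  [0, 17, 6, 8]
  [9, 0, 9, 9]
  [∞, ∞, 0, ∞]
  [4, 9, 10, 0]

This is the Floyd-Warshall all-pairs shortest-path computation. For each intermediate vertex k = 0, 1, …, 3, update dist[i][j] ← min(dist[i][j], dist[i][k] + dist[k][j]). The final matrix gives, for each (i, j), the minimum total weight of any directed path from i to j (possibly empty when i = j).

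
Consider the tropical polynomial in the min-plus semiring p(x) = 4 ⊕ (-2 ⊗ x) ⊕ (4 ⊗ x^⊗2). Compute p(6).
p(6) = 4

A tropical monomial a ⊗ x^⊗i evaluates to a + i · x. Evaluating each term at x = 6:
  Term 0 contributes 4 + 0 · 6 = 4
  Term 1 contributes -2 + 1 · 6 = 4
  Term 2 contributes 4 + 2 · 6 = 16
p(6) = ⊕ of these = min[4, 4, 16] = 4.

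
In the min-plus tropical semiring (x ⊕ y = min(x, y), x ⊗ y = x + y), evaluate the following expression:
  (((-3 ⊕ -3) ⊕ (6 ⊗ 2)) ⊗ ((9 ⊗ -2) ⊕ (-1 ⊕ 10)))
(((-3 ⊕ -3) ⊕ (6 ⊗ 2)) ⊗ ((9 ⊗ -2) ⊕ (-1 ⊕ 10))) = -4

Expand innermost to outermost. Recall ⊕ takes the minimum of its arguments and ⊗ takes their sum. Working out the expression (((-3 ⊕ -3) ⊕ (6 ⊗ 2)) ⊗ ((9 ⊗ -2) ⊕ (-1 ⊕ 10))) gives -4.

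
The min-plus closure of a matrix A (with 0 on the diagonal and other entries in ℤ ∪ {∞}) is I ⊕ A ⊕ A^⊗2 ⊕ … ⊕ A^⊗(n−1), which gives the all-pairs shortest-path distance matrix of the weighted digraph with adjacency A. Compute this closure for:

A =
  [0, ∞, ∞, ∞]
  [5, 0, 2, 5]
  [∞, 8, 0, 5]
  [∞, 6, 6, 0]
Closure =
  [0, ∞, ∞, ∞]
  [5, 0, 2, 5]
  [13, 8, 0, 5]
  [11, 6, 6, 0]

This is the Floyd-Warshall all-pairs shortest-path computation. For each intermediate vertex k = 0, 1, …, 3, update dist[i][j] ← min(dist[i][j], dist[i][k] + dist[k][j]). The final matrix gives, for each (i, j), the minimum total weight of any directed path from i to j (possibly empty when i = j).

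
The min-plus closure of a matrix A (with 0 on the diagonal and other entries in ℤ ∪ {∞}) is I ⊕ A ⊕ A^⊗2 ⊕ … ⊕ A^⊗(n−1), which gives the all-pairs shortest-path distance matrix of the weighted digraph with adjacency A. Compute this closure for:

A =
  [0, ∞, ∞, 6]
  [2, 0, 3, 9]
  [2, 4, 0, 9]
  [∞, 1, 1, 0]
Closure =
  [0, 7, 7, 6]
  [2, 0, 3, 8]
  [2, 4, 0, 8]
  [3, 1, 1, 0]

This is the Floyd-Warshall all-pairs shortest-path computation. For each intermediate vertex k = 0, 1, …, 3, update dist[i][j] ← min(dist[i][j], dist[i][k] + dist[k][j]). The final matrix gives, for each (i, j), the minimum total weight of any directed path from i to j (possibly empty when i = j).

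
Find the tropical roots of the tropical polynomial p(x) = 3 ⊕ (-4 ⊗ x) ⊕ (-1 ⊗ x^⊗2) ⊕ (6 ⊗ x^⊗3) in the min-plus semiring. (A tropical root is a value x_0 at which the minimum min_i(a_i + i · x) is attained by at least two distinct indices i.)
Roots: {-7, -3, 7}

Each tropical root is a break point of the lower envelope of the lines y = a_i + i · x (there are 4 lines, with slopes 0, 1, ..., 3). Only the lines that attain the minimum somewhere contribute to roots; other lines are dominated. Here the surviving (envelope) indices are i = 3, i = 2, i = 1, i = 0.
Intersections between consecutive envelope lines give the roots: for adjacent envelope indices i < j the intersection is x = (a_i − a_j) / (j − i). Reading off the sorted break points: {-7, -3, 7}.
Verification: at each break x_0, at least two indices attain the minimum of min_i(a_i + i · x_0).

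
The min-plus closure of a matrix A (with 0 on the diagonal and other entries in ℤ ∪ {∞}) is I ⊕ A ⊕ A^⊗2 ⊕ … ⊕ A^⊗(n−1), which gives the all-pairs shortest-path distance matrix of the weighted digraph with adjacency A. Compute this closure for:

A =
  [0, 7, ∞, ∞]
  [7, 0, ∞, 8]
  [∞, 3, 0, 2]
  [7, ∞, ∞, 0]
Closure =
  [0, 7, ∞, 15]
  [7, 0, ∞, 8]
  [9, 3, 0, 2]
  [7, 14, ∞, 0]

This is the Floyd-Warshall all-pairs shortest-path computation. For each intermediate vertex k = 0, 1, …, 3, update dist[i][j] ← min(dist[i][j], dist[i][k] + dist[k][j]). The final matrix gives, for each (i, j), the minimum total weight of any directed path from i to j (possibly empty when i = j).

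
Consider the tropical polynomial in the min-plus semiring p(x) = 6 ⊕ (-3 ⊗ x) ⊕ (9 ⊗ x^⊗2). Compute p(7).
p(7) = 4

A tropical monomial a ⊗ x^⊗i evaluates to a + i · x. Evaluating each term at x = 7:
  Term 0 contributes 6 + 0 · 7 = 6
  Term 1 contributes -3 + 1 · 7 = 4
  Term 2 contributes 9 + 2 · 7 = 23
p(7) = ⊕ of these = min[6, 4, 23] = 4.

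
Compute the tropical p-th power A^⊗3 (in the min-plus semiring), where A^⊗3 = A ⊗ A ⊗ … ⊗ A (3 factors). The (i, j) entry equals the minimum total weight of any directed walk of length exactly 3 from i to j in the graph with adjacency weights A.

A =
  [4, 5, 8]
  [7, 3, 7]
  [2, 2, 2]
A^⊗3 =
  [12, 11, 12]
  [11, 9, 11]
  [6, 6, 6]

Each entry (A^⊗3)_ij equals the minimum over all length-3 walks i = v_0 → v_1 → … → v_3 = j of Σ_t A[v_t][v_{t+1}]. For example, for (i, j) = (0, 2) we minimise over 9 possible intermediate vertex sequences; the minimum is 12, attained along the walk 0 → 2 → 2 → 2.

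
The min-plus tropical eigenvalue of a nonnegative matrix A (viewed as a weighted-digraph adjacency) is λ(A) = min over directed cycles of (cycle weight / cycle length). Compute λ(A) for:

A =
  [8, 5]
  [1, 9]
λ(A) = 3

Enumerate directed cycles and compute their means (weight / length). Sample:
  cycle 0 → 0: weight = 8, length = 1, mean = 8/1 ≈ 8.000
  cycle 1 → 1: weight = 9, length = 1, mean = 9/1 ≈ 9.000
  cycle 0 → 1 → 0: weight = 6, length = 2, mean = 6/2 ≈ 3.000
  cycle 1 → 0 → 1: weight = 6, length = 2, mean = 6/2 ≈ 3.000
Minimum mean = 3.000, attained e.g. along the cycle 0 → 1 → 0 with weight 6 and length 2. So λ(A) = 6/2 = 3.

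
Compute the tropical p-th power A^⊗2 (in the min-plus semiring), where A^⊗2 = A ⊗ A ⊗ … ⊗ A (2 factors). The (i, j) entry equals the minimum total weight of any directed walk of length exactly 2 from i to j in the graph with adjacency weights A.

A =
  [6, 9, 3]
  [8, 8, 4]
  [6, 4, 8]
A^⊗2 =
  [9, 7, 9]
  [10, 8, 11]
  [12, 12, 8]

Each entry (A^⊗2)_ij equals the minimum over all length-2 walks i = v_0 → v_1 → … → v_2 = j of Σ_t A[v_t][v_{t+1}]. For example, for (i, j) = (0, 2) we minimise over 3 possible intermediate vertex sequences; the minimum is 9, attained along the walk 0 → 0 → 2.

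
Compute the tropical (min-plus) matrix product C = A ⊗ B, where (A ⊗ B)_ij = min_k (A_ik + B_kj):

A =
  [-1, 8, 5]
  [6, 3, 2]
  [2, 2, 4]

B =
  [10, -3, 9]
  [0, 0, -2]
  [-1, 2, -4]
A ⊗ B =
  [4, -4, 1]
  [1, 3, -2]
  [2, -1, 0]

Apply the min-plus product entry-by-entry:
  C[0][0] = min over k of (A[0][0] + B[0][0] = -1 + 10 = 9, A[0][1] + B[1][0] = 8 + 0 = 8, A[0][2] + B[2][0] = 5 + -1 = 4) = 4 (attained at k = 2)
  C[0][1] = min over k of (A[0][0] + B[0][1] = -1 + -3 = -4, A[0][1] + B[1][1] = 8 + 0 = 8, A[0][2] + B[2][1] = 5 + 2 = 7) = -4 (attained at k = 0)
  C[0][2] = min over k of (A[0][0] + B[0][2] = -1 + 9 = 8, A[0][1] + B[1][2] = 8 + -2 = 6, A[0][2] + B[2][2] = 5 + -4 = 1) = 1 (attained at k = 2)
  C[1][0] = min over k of (A[1][0] + B[0][0] = 6 + 10 = 16, A[1][1] + B[1][0] = 3 + 0 = 3, A[1][2] + B[2][0] = 2 + -1 = 1) = 1 (attained at k = 2)
  C[1][1] = min over k of (A[1][0] + B[0][1] = 6 + -3 = 3, A[1][1] + B[1][1] = 3 + 0 = 3, A[1][2] + B[2][1] = 2 + 2 = 4) = 3 (attained at k = 0)
  C[1][2] = min over k of (A[1][0] + B[0][2] = 6 + 9 = 15, A[1][1] + B[1][2] = 3 + -2 = 1, A[1][2] + B[2][2] = 2 + -4 = -2) = -2 (attained at k = 2)
  C[2][0] = min over k of (A[2][0] + B[0][0] = 2 + 10 = 12, A[2][1] + B[1][0] = 2 + 0 = 2, A[2][2] + B[2][0] = 4 + -1 = 3) = 2 (attained at k = 1)
  C[2][1] = min over k of (A[2][0] + B[0][1] = 2 + -3 = -1, A[2][1] + B[1][1] = 2 + 0 = 2, A[2][2] + B[2][1] = 4 + 2 = 6) = -1 (attained at k = 0)
  C[2][2] = min over k of (A[2][0] + B[0][2] = 2 + 9 = 11, A[2][1] + B[1][2] = 2 + -2 = 0, A[2][2] + B[2][2] = 4 + -4 = 0) = 0 (attained at k = 1)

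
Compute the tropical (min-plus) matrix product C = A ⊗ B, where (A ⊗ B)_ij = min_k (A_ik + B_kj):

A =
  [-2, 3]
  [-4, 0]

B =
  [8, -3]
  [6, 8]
A ⊗ B =
  [6, -5]
  [4, -7]

Apply the min-plus product entry-by-entry:
  C[0][0] = min over k of (A[0][0] + B[0][0] = -2 + 8 = 6, A[0][1] + B[1][0] = 3 + 6 = 9) = 6 (attained at k = 0)
  C[0][1] = min over k of (A[0][0] + B[0][1] = -2 + -3 = -5, A[0][1] + B[1][1] = 3 + 8 = 11) = -5 (attained at k = 0)
  C[1][0] = min over k of (A[1][0] + B[0][0] = -4 + 8 = 4, A[1][1] + B[1][0] = 0 + 6 = 6) = 4 (attained at k = 0)
  C[1][1] = min over k of (A[1][0] + B[0][1] = -4 + -3 = -7, A[1][1] + B[1][1] = 0 + 8 = 8) = -7 (attained at k = 0)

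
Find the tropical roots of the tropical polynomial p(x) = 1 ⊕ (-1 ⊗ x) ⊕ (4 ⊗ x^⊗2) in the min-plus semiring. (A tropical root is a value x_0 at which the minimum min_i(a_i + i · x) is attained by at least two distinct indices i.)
Roots: {-5, 2}

Each tropical root is a break point of the lower envelope of the lines y = a_i + i · x (there are 3 lines, with slopes 0, 1, ..., 2). Only the lines that attain the minimum somewhere contribute to roots; other lines are dominated. Here the surviving (envelope) indices are i = 2, i = 1, i = 0.
Intersections between consecutive envelope lines give the roots: for adjacent envelope indices i < j the intersection is x = (a_i − a_j) / (j − i). Reading off the sorted break points: {-5, 2}.
Verification: at each break x_0, at least two indices attain the minimum of min_i(a_i + i · x_0).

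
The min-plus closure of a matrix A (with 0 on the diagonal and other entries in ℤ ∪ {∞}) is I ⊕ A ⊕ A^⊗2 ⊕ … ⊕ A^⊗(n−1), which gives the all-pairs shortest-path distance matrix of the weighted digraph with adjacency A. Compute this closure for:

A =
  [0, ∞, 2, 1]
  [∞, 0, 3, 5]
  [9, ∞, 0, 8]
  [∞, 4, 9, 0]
Closure =
  [0, 5, 2, 1]
  [12, 0, 3, 5]
  [9, 12, 0, 8]
  [16, 4, 7, 0]

This is the Floyd-Warshall all-pairs shortest-path computation. For each intermediate vertex k = 0, 1, …, 3, update dist[i][j] ← min(dist[i][j], dist[i][k] + dist[k][j]). The final matrix gives, for each (i, j), the minimum total weight of any directed path from i to j (possibly empty when i = j).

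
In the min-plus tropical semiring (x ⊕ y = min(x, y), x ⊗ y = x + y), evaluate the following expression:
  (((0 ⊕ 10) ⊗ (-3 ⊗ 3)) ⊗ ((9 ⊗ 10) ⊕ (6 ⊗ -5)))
(((0 ⊕ 10) ⊗ (-3 ⊗ 3)) ⊗ ((9 ⊗ 10) ⊕ (6 ⊗ -5))) = 1

Expand innermost to outermost. Recall ⊕ takes the minimum of its arguments and ⊗ takes their sum. Working out the expression (((0 ⊕ 10) ⊗ (-3 ⊗ 3)) ⊗ ((9 ⊗ 10) ⊕ (6 ⊗ -5))) gives 1.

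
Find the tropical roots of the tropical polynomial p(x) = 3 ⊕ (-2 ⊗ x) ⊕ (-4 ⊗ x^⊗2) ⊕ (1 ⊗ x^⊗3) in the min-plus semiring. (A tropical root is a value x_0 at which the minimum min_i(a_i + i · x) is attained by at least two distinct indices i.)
Roots: {-5, 2, 5}

Each tropical root is a break point of the lower envelope of the lines y = a_i + i · x (there are 4 lines, with slopes 0, 1, ..., 3). Only the lines that attain the minimum somewhere contribute to roots; other lines are dominated. Here the surviving (envelope) indices are i = 3, i = 2, i = 1, i = 0.
Intersections between consecutive envelope lines give the roots: for adjacent envelope indices i < j the intersection is x = (a_i − a_j) / (j − i). Reading off the sorted break points: {-5, 2, 5}.
Verification: at each break x_0, at least two indices attain the minimum of min_i(a_i + i · x_0).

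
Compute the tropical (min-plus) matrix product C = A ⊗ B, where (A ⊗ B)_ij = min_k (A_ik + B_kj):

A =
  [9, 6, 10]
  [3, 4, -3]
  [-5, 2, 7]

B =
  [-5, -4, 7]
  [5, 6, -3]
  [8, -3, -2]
A ⊗ B =
  [4, 5, 3]
  [-2, -6, -5]
  [-10, -9, -1]

Apply the min-plus product entry-by-entry:
  C[0][0] = min over k of (A[0][0] + B[0][0] = 9 + -5 = 4, A[0][1] + B[1][0] = 6 + 5 = 11, A[0][2] + B[2][0] = 10 + 8 = 18) = 4 (attained at k = 0)
  C[0][1] = min over k of (A[0][0] + B[0][1] = 9 + -4 = 5, A[0][1] + B[1][1] = 6 + 6 = 12, A[0][2] + B[2][1] = 10 + -3 = 7) = 5 (attained at k = 0)
  C[0][2] = min over k of (A[0][0] + B[0][2] = 9 + 7 = 16, A[0][1] + B[1][2] = 6 + -3 = 3, A[0][2] + B[2][2] = 10 + -2 = 8) = 3 (attained at k = 1)
  C[1][0] = min over k of (A[1][0] + B[0][0] = 3 + -5 = -2, A[1][1] + B[1][0] = 4 + 5 = 9, A[1][2] + B[2][0] = -3 + 8 = 5) = -2 (attained at k = 0)
  C[1][1] = min over k of (A[1][0] + B[0][1] = 3 + -4 = -1, A[1][1] + B[1][1] = 4 + 6 = 10, A[1][2] + B[2][1] = -3 + -3 = -6) = -6 (attained at k = 2)
  C[1][2] = min over k of (A[1][0] + B[0][2] = 3 + 7 = 10, A[1][1] + B[1][2] = 4 + -3 = 1, A[1][2] + B[2][2] = -3 + -2 = -5) = -5 (attained at k = 2)
  C[2][0] = min over k of (A[2][0] + B[0][0] = -5 + -5 = -10, A[2][1] + B[1][0] = 2 + 5 = 7, A[2][2] + B[2][0] = 7 + 8 = 15) = -10 (attained at k = 0)
  C[2][1] = min over k of (A[2][0] + B[0][1] = -5 + -4 = -9, A[2][1] + B[1][1] = 2 + 6 = 8, A[2][2] + B[2][1] = 7 + -3 = 4) = -9 (attained at k = 0)
  C[2][2] = min over k of (A[2][0] + B[0][2] = -5 + 7 = 2, A[2][1] + B[1][2] = 2 + -3 = -1, A[2][2] + B[2][2] = 7 + -2 = 5) = -1 (attained at k = 1)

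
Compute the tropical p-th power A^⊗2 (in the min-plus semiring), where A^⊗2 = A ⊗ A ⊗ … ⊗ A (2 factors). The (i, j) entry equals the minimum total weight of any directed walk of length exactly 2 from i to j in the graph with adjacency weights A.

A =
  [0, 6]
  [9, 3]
A^⊗2 =
  [0, 6]
  [9, 6]

Each entry (A^⊗2)_ij equals the minimum over all length-2 walks i = v_0 → v_1 → … → v_2 = j of Σ_t A[v_t][v_{t+1}]. For example, for (i, j) = (0, 1) we minimise over 2 possible intermediate vertex sequences; the minimum is 6, attained along the walk 0 → 0 → 1.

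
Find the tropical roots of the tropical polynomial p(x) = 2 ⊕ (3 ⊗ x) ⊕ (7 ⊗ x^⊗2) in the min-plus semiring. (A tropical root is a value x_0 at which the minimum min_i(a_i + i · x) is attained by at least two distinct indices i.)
Roots: {-4, -1}

Each tropical root is a break point of the lower envelope of the lines y = a_i + i · x (there are 3 lines, with slopes 0, 1, ..., 2). Only the lines that attain the minimum somewhere contribute to roots; other lines are dominated. Here the surviving (envelope) indices are i = 2, i = 1, i = 0.
Intersections between consecutive envelope lines give the roots: for adjacent envelope indices i < j the intersection is x = (a_i − a_j) / (j − i). Reading off the sorted break points: {-4, -1}.
Verification: at each break x_0, at least two indices attain the minimum of min_i(a_i + i · x_0).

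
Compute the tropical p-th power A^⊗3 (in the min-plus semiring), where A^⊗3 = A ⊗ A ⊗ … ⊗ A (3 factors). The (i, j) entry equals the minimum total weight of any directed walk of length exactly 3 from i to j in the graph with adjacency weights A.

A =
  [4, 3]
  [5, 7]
A^⊗3 =
  [12, 11]
  [13, 12]

Each entry (A^⊗3)_ij equals the minimum over all length-3 walks i = v_0 → v_1 → … → v_3 = j of Σ_t A[v_t][v_{t+1}]. For example, for (i, j) = (0, 1) we minimise over 4 possible intermediate vertex sequences; the minimum is 11, attained along the walk 0 → 0 → 0 → 1.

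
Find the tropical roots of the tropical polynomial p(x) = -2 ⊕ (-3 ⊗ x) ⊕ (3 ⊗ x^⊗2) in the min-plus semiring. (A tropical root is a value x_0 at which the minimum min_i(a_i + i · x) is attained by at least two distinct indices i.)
Roots: {-6, 1}

Each tropical root is a break point of the lower envelope of the lines y = a_i + i · x (there are 3 lines, with slopes 0, 1, ..., 2). Only the lines that attain the minimum somewhere contribute to roots; other lines are dominated. Here the surviving (envelope) indices are i = 2, i = 1, i = 0.
Intersections between consecutive envelope lines give the roots: for adjacent envelope indices i < j the intersection is x = (a_i − a_j) / (j − i). Reading off the sorted break points: {-6, 1}.
Verification: at each break x_0, at least two indices attain the minimum of min_i(a_i + i · x_0).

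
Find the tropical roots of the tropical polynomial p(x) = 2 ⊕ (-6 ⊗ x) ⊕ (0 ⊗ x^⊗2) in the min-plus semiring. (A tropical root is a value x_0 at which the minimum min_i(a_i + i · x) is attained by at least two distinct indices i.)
Roots: {-6, 8}

Each tropical root is a break point of the lower envelope of the lines y = a_i + i · x (there are 3 lines, with slopes 0, 1, ..., 2). Only the lines that attain the minimum somewhere contribute to roots; other lines are dominated. Here the surviving (envelope) indices are i = 2, i = 1, i = 0.
Intersections between consecutive envelope lines give the roots: for adjacent envelope indices i < j the intersection is x = (a_i − a_j) / (j − i). Reading off the sorted break points: {-6, 8}.
Verification: at each break x_0, at least two indices attain the minimum of min_i(a_i + i · x_0).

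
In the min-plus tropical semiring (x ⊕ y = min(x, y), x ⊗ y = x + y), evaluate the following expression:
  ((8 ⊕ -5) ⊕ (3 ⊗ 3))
((8 ⊕ -5) ⊕ (3 ⊗ 3)) = -5

Expand innermost to outermost. Recall ⊕ takes the minimum of its arguments and ⊗ takes their sum. Working out the expression ((8 ⊕ -5) ⊕ (3 ⊗ 3)) gives -5.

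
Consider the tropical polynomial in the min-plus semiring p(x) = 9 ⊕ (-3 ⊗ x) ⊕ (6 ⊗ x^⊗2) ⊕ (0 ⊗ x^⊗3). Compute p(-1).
p(-1) = -4

A tropical monomial a ⊗ x^⊗i evaluates to a + i · x. Evaluating each term at x = -1:
  Term 0 contributes 9 + 0 · -1 = 9
  Term 1 contributes -3 + 1 · -1 = -4
  Term 2 contributes 6 + 2 · -1 = 4
  Term 3 contributes 0 + 3 · -1 = -3
p(-1) = ⊕ of these = min[9, -4, 4, -3] = -4.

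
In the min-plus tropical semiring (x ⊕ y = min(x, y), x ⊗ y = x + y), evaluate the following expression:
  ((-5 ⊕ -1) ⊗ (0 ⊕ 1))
((-5 ⊕ -1) ⊗ (0 ⊕ 1)) = -5

Expand innermost to outermost. Recall ⊕ takes the minimum of its arguments and ⊗ takes their sum. Working out the expression ((-5 ⊕ -1) ⊗ (0 ⊕ 1)) gives -5.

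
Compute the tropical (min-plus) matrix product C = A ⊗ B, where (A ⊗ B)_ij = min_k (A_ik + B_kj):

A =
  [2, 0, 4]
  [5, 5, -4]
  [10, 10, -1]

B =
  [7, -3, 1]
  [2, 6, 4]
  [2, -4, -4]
A ⊗ B =
  [2, -1, 0]
  [-2, -8, -8]
  [1, -5, -5]

Apply the min-plus product entry-by-entry:
  C[0][0] = min over k of (A[0][0] + B[0][0] = 2 + 7 = 9, A[0][1] + B[1][0] = 0 + 2 = 2, A[0][2] + B[2][0] = 4 + 2 = 6) = 2 (attained at k = 1)
  C[0][1] = min over k of (A[0][0] + B[0][1] = 2 + -3 = -1, A[0][1] + B[1][1] = 0 + 6 = 6, A[0][2] + B[2][1] = 4 + -4 = 0) = -1 (attained at k = 0)
  C[0][2] = min over k of (A[0][0] + B[0][2] = 2 + 1 = 3, A[0][1] + B[1][2] = 0 + 4 = 4, A[0][2] + B[2][2] = 4 + -4 = 0) = 0 (attained at k = 2)
  C[1][0] = min over k of (A[1][0] + B[0][0] = 5 + 7 = 12, A[1][1] + B[1][0] = 5 + 2 = 7, A[1][2] + B[2][0] = -4 + 2 = -2) = -2 (attained at k = 2)
  C[1][1] = min over k of (A[1][0] + B[0][1] = 5 + -3 = 2, A[1][1] + B[1][1] = 5 + 6 = 11, A[1][2] + B[2][1] = -4 + -4 = -8) = -8 (attained at k = 2)
  C[1][2] = min over k of (A[1][0] + B[0][2] = 5 + 1 = 6, A[1][1] + B[1][2] = 5 + 4 = 9, A[1][2] + B[2][2] = -4 + -4 = -8) = -8 (attained at k = 2)
  C[2][0] = min over k of (A[2][0] + B[0][0] = 10 + 7 = 17, A[2][1] + B[1][0] = 10 + 2 = 12, A[2][2] + B[2][0] = -1 + 2 = 1) = 1 (attained at k = 2)
  C[2][1] = min over k of (A[2][0] + B[0][1] = 10 + -3 = 7, A[2][1] + B[1][1] = 10 + 6 = 16, A[2][2] + B[2][1] = -1 + -4 = -5) = -5 (attained at k = 2)
  C[2][2] = min over k of (A[2][0] + B[0][2] = 10 + 1 = 11, A[2][1] + B[1][2] = 10 + 4 = 14, A[2][2] + B[2][2] = -1 + -4 = -5) = -5 (attained at k = 2)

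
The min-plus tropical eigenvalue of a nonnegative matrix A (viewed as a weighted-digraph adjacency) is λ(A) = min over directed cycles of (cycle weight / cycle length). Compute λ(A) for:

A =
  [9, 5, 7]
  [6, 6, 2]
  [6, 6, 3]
λ(A) = 3

Enumerate directed cycles and compute their means (weight / length). Sample:
  cycle 0 → 0: weight = 9, length = 1, mean = 9/1 ≈ 9.000
  cycle 1 → 1: weight = 6, length = 1, mean = 6/1 ≈ 6.000
  cycle 2 → 2: weight = 3, length = 1, mean = 3/1 ≈ 3.000
  cycle 0 → 1 → 0: weight = 11, length = 2, mean = 11/2 ≈ 5.500
  cycle 0 → 2 → 0: weight = 13, length = 2, mean = 13/2 ≈ 6.500
  cycle 1 → 0 → 1: weight = 11, length = 2, mean = 11/2 ≈ 5.500
Minimum mean = 3.000, attained e.g. along the cycle 2 → 2 with weight 3 and length 1. So λ(A) = 3/1 = 3.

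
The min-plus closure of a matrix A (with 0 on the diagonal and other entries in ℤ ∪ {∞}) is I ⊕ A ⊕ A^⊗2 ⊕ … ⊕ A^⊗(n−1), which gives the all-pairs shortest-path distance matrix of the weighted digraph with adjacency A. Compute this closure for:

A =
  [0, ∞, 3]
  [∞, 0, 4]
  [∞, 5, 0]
Closure =
  [0, 8, 3]
  [∞, 0, 4]
  [∞, 5, 0]

This is the Floyd-Warshall all-pairs shortest-path computation. For each intermediate vertex k = 0, 1, …, 2, update dist[i][j] ← min(dist[i][j], dist[i][k] + dist[k][j]). The final matrix gives, for each (i, j), the minimum total weight of any directed path from i to j (possibly empty when i = j).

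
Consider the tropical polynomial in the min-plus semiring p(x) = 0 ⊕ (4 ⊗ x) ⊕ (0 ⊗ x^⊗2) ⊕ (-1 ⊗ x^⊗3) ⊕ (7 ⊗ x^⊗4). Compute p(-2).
p(-2) = -7

A tropical monomial a ⊗ x^⊗i evaluates to a + i · x. Evaluating each term at x = -2:
  Term 0 contributes 0 + 0 · -2 = 0
  Term 1 contributes 4 + 1 · -2 = 2
  Term 2 contributes 0 + 2 · -2 = -4
  Term 3 contributes -1 + 3 · -2 = -7
  Term 4 contributes 7 + 4 · -2 = -1
p(-2) = ⊕ of these = min[0, 2, -4, -7, -1] = -7.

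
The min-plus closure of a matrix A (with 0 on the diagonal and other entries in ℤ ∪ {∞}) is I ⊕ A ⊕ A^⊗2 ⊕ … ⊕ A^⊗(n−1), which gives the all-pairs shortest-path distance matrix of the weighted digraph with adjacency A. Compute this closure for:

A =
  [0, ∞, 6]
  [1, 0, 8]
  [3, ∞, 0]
Closure =
  [0, ∞, 6]
  [1, 0, 7]
  [3, ∞, 0]

This is the Floyd-Warshall all-pairs shortest-path computation. For each intermediate vertex k = 0, 1, …, 2, update dist[i][j] ← min(dist[i][j], dist[i][k] + dist[k][j]). The final matrix gives, for each (i, j), the minimum total weight of any directed path from i to j (possibly empty when i = j).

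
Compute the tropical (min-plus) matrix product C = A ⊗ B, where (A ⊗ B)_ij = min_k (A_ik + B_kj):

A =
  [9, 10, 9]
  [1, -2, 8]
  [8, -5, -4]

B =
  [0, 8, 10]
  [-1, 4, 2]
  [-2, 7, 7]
A ⊗ B =
  [7, 14, 12]
  [-3, 2, 0]
  [-6, -1, -3]

Apply the min-plus product entry-by-entry:
  C[0][0] = min over k of (A[0][0] + B[0][0] = 9 + 0 = 9, A[0][1] + B[1][0] = 10 + -1 = 9, A[0][2] + B[2][0] = 9 + -2 = 7) = 7 (attained at k = 2)
  C[0][1] = min over k of (A[0][0] + B[0][1] = 9 + 8 = 17, A[0][1] + B[1][1] = 10 + 4 = 14, A[0][2] + B[2][1] = 9 + 7 = 16) = 14 (attained at k = 1)
  C[0][2] = min over k of (A[0][0] + B[0][2] = 9 + 10 = 19, A[0][1] + B[1][2] = 10 + 2 = 12, A[0][2] + B[2][2] = 9 + 7 = 16) = 12 (attained at k = 1)
  C[1][0] = min over k of (A[1][0] + B[0][0] = 1 + 0 = 1, A[1][1] + B[1][0] = -2 + -1 = -3, A[1][2] + B[2][0] = 8 + -2 = 6) = -3 (attained at k = 1)
  C[1][1] = min over k of (A[1][0] + B[0][1] = 1 + 8 = 9, A[1][1] + B[1][1] = -2 + 4 = 2, A[1][2] + B[2][1] = 8 + 7 = 15) = 2 (attained at k = 1)
  C[1][2] = min over k of (A[1][0] + B[0][2] = 1 + 10 = 11, A[1][1] + B[1][2] = -2 + 2 = 0, A[1][2] + B[2][2] = 8 + 7 = 15) = 0 (attained at k = 1)
  C[2][0] = min over k of (A[2][0] + B[0][0] = 8 + 0 = 8, A[2][1] + B[1][0] = -5 + -1 = -6, A[2][2] + B[2][0] = -4 + -2 = -6) = -6 (attained at k = 1)
  C[2][1] = min over k of (A[2][0] + B[0][1] = 8 + 8 = 16, A[2][1] + B[1][1] = -5 + 4 = -1, A[2][2] + B[2][1] = -4 + 7 = 3) = -1 (attained at k = 1)
  C[2][2] = min over k of (A[2][0] + B[0][2] = 8 + 10 = 18, A[2][1] + B[1][2] = -5 + 2 = -3, A[2][2] + B[2][2] = -4 + 7 = 3) = -3 (attained at k = 1)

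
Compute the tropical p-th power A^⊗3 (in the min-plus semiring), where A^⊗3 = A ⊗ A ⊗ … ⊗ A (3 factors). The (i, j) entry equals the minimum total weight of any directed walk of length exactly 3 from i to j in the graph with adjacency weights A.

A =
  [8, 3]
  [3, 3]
A^⊗3 =
  [9, 9]
  [9, 9]

Each entry (A^⊗3)_ij equals the minimum over all length-3 walks i = v_0 → v_1 → … → v_3 = j of Σ_t A[v_t][v_{t+1}]. For example, for (i, j) = (0, 1) we minimise over 4 possible intermediate vertex sequences; the minimum is 9, attained along the walk 0 → 1 → 0 → 1.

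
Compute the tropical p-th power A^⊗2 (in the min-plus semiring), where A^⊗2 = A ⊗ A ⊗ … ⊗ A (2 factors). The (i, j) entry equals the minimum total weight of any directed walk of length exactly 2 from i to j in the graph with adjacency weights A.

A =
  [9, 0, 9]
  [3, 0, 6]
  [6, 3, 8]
A^⊗2 =
  [3, 0, 6]
  [3, 0, 6]
  [6, 3, 9]

Each entry (A^⊗2)_ij equals the minimum over all length-2 walks i = v_0 → v_1 → … → v_2 = j of Σ_t A[v_t][v_{t+1}]. For example, for (i, j) = (0, 2) we minimise over 3 possible intermediate vertex sequences; the minimum is 6, attained along the walk 0 → 1 → 2.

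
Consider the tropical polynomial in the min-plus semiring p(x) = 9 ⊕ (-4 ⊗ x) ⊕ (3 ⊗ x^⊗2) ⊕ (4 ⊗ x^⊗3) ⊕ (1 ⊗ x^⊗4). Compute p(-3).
p(-3) = -11

A tropical monomial a ⊗ x^⊗i evaluates to a + i · x. Evaluating each term at x = -3:
  Term 0 contributes 9 + 0 · -3 = 9
  Term 1 contributes -4 + 1 · -3 = -7
  Term 2 contributes 3 + 2 · -3 = -3
  Term 3 contributes 4 + 3 · -3 = -5
  Term 4 contributes 1 + 4 · -3 = -11
p(-3) = ⊕ of these = min[9, -7, -3, -5, -11] = -11.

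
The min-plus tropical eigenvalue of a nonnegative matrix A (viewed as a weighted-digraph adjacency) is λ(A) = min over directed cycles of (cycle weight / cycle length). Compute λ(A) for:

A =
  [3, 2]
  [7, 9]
λ(A) = 3

Enumerate directed cycles and compute their means (weight / length). Sample:
  cycle 0 → 0: weight = 3, length = 1, mean = 3/1 ≈ 3.000
  cycle 1 → 1: weight = 9, length = 1, mean = 9/1 ≈ 9.000
  cycle 0 → 1 → 0: weight = 9, length = 2, mean = 9/2 ≈ 4.500
  cycle 1 → 0 → 1: weight = 9, length = 2, mean = 9/2 ≈ 4.500
Minimum mean = 3.000, attained e.g. along the cycle 0 → 0 with weight 3 and length 1. So λ(A) = 3/1 = 3.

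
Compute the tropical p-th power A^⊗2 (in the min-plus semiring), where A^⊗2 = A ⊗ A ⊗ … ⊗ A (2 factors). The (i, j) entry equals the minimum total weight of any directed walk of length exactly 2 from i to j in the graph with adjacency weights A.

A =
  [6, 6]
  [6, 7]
A^⊗2 =
  [12, 12]
  [12, 12]

Each entry (A^⊗2)_ij equals the minimum over all length-2 walks i = v_0 → v_1 → … → v_2 = j of Σ_t A[v_t][v_{t+1}]. For example, for (i, j) = (0, 1) we minimise over 2 possible intermediate vertex sequences; the minimum is 12, attained along the walk 0 → 0 → 1.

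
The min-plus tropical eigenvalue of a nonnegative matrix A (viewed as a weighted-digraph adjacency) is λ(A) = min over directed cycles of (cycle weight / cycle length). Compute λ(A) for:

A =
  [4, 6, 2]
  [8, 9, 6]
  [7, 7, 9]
λ(A) = 4

Enumerate directed cycles and compute their means (weight / length). Sample:
  cycle 0 → 0: weight = 4, length = 1, mean = 4/1 ≈ 4.000
  cycle 1 → 1: weight = 9, length = 1, mean = 9/1 ≈ 9.000
  cycle 2 → 2: weight = 9, length = 1, mean = 9/1 ≈ 9.000
  cycle 0 → 1 → 0: weight = 14, length = 2, mean = 14/2 ≈ 7.000
  cycle 0 → 2 → 0: weight = 9, length = 2, mean = 9/2 ≈ 4.500
  cycle 1 → 0 → 1: weight = 14, length = 2, mean = 14/2 ≈ 7.000
Minimum mean = 4.000, attained e.g. along the cycle 0 → 0 with weight 4 and length 1. So λ(A) = 4/1 = 4.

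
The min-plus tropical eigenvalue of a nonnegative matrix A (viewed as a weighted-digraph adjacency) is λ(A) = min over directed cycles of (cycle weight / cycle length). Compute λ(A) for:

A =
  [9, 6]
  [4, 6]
λ(A) = 5

Enumerate directed cycles and compute their means (weight / length). Sample:
  cycle 0 → 0: weight = 9, length = 1, mean = 9/1 ≈ 9.000
  cycle 1 → 1: weight = 6, length = 1, mean = 6/1 ≈ 6.000
  cycle 0 → 1 → 0: weight = 10, length = 2, mean = 10/2 ≈ 5.000
  cycle 1 → 0 → 1: weight = 10, length = 2, mean = 10/2 ≈ 5.000
Minimum mean = 5.000, attained e.g. along the cycle 0 → 1 → 0 with weight 10 and length 2. So λ(A) = 10/2 = 5.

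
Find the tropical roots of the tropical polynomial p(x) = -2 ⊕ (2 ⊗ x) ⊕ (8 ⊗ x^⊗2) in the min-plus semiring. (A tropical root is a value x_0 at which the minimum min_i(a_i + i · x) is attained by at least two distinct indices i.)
Roots: {-6, -4}

Each tropical root is a break point of the lower envelope of the lines y = a_i + i · x (there are 3 lines, with slopes 0, 1, ..., 2). Only the lines that attain the minimum somewhere contribute to roots; other lines are dominated. Here the surviving (envelope) indices are i = 2, i = 1, i = 0.
Intersections between consecutive envelope lines give the roots: for adjacent envelope indices i < j the intersection is x = (a_i − a_j) / (j − i). Reading off the sorted break points: {-6, -4}.
Verification: at each break x_0, at least two indices attain the minimum of min_i(a_i + i · x_0).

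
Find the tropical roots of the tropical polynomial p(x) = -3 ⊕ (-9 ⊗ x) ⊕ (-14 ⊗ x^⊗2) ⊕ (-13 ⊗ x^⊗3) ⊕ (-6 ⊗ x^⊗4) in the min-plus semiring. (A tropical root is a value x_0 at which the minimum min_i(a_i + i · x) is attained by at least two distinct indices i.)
Roots: {-7, -1, 5, 6}

Each tropical root is a break point of the lower envelope of the lines y = a_i + i · x (there are 5 lines, with slopes 0, 1, ..., 4). Only the lines that attain the minimum somewhere contribute to roots; other lines are dominated. Here the surviving (envelope) indices are i = 4, i = 3, i = 2, i = 1, i = 0.
Intersections between consecutive envelope lines give the roots: for adjacent envelope indices i < j the intersection is x = (a_i − a_j) / (j − i). Reading off the sorted break points: {-7, -1, 5, 6}.
Verification: at each break x_0, at least two indices attain the minimum of min_i(a_i + i · x_0).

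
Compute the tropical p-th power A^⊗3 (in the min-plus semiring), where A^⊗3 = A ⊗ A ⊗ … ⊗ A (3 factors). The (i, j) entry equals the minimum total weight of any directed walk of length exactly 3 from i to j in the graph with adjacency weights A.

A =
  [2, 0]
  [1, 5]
A^⊗3 =
  [3, 1]
  [2, 3]

Each entry (A^⊗3)_ij equals the minimum over all length-3 walks i = v_0 → v_1 → … → v_3 = j of Σ_t A[v_t][v_{t+1}]. For example, for (i, j) = (0, 1) we minimise over 4 possible intermediate vertex sequences; the minimum is 1, attained along the walk 0 → 1 → 0 → 1.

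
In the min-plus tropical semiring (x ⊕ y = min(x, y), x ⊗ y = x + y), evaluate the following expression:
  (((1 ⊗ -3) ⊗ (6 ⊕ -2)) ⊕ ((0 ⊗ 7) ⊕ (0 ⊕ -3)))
(((1 ⊗ -3) ⊗ (6 ⊕ -2)) ⊕ ((0 ⊗ 7) ⊕ (0 ⊕ -3))) = -4

Expand innermost to outermost. Recall ⊕ takes the minimum of its arguments and ⊗ takes their sum. Working out the expression (((1 ⊗ -3) ⊗ (6 ⊕ -2)) ⊕ ((0 ⊗ 7) ⊕ (0 ⊕ -3))) gives -4.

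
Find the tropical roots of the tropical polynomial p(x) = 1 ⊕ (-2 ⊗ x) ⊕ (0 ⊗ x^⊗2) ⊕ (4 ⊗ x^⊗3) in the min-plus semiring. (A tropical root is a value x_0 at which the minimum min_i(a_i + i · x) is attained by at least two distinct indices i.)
Roots: {-4, -2, 3}

Each tropical root is a break point of the lower envelope of the lines y = a_i + i · x (there are 4 lines, with slopes 0, 1, ..., 3). Only the lines that attain the minimum somewhere contribute to roots; other lines are dominated. Here the surviving (envelope) indices are i = 3, i = 2, i = 1, i = 0.
Intersections between consecutive envelope lines give the roots: for adjacent envelope indices i < j the intersection is x = (a_i − a_j) / (j − i). Reading off the sorted break points: {-4, -2, 3}.
Verification: at each break x_0, at least two indices attain the minimum of min_i(a_i + i · x_0).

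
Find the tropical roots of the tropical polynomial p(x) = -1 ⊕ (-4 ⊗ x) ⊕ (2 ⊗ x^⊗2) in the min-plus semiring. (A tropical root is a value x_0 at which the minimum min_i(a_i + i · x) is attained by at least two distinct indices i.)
Roots: {-6, 3}

Each tropical root is a break point of the lower envelope of the lines y = a_i + i · x (there are 3 lines, with slopes 0, 1, ..., 2). Only the lines that attain the minimum somewhere contribute to roots; other lines are dominated. Here the surviving (envelope) indices are i = 2, i = 1, i = 0.
Intersections between consecutive envelope lines give the roots: for adjacent envelope indices i < j the intersection is x = (a_i − a_j) / (j − i). Reading off the sorted break points: {-6, 3}.
Verification: at each break x_0, at least two indices attain the minimum of min_i(a_i + i · x_0).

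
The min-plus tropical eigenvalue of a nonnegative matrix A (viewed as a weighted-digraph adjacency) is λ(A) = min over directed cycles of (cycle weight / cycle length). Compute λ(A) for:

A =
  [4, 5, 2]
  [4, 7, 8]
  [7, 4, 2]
λ(A) = 2

Enumerate directed cycles and compute their means (weight / length). Sample:
  cycle 0 → 0: weight = 4, length = 1, mean = 4/1 ≈ 4.000
  cycle 1 → 1: weight = 7, length = 1, mean = 7/1 ≈ 7.000
  cycle 2 → 2: weight = 2, length = 1, mean = 2/1 ≈ 2.000
  cycle 0 → 1 → 0: weight = 9, length = 2, mean = 9/2 ≈ 4.500
  cycle 0 → 2 → 0: weight = 9, length = 2, mean = 9/2 ≈ 4.500
  cycle 1 → 0 → 1: weight = 9, length = 2, mean = 9/2 ≈ 4.500
Minimum mean = 2.000, attained e.g. along the cycle 2 → 2 with weight 2 and length 1. So λ(A) = 2/1 = 2.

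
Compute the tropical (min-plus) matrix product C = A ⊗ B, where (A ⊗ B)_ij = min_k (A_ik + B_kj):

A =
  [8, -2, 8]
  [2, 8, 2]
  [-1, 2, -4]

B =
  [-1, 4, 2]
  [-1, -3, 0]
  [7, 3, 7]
A ⊗ B =
  [-3, -5, -2]
  [1, 5, 4]
  [-2, -1, 1]

Apply the min-plus product entry-by-entry:
  C[0][0] = min over k of (A[0][0] + B[0][0] = 8 + -1 = 7, A[0][1] + B[1][0] = -2 + -1 = -3, A[0][2] + B[2][0] = 8 + 7 = 15) = -3 (attained at k = 1)
  C[0][1] = min over k of (A[0][0] + B[0][1] = 8 + 4 = 12, A[0][1] + B[1][1] = -2 + -3 = -5, A[0][2] + B[2][1] = 8 + 3 = 11) = -5 (attained at k = 1)
  C[0][2] = min over k of (A[0][0] + B[0][2] = 8 + 2 = 10, A[0][1] + B[1][2] = -2 + 0 = -2, A[0][2] + B[2][2] = 8 + 7 = 15) = -2 (attained at k = 1)
  C[1][0] = min over k of (A[1][0] + B[0][0] = 2 + -1 = 1, A[1][1] + B[1][0] = 8 + -1 = 7, A[1][2] + B[2][0] = 2 + 7 = 9) = 1 (attained at k = 0)
  C[1][1] = min over k of (A[1][0] + B[0][1] = 2 + 4 = 6, A[1][1] + B[1][1] = 8 + -3 = 5, A[1][2] + B[2][1] = 2 + 3 = 5) = 5 (attained at k = 1)
  C[1][2] = min over k of (A[1][0] + B[0][2] = 2 + 2 = 4, A[1][1] + B[1][2] = 8 + 0 = 8, A[1][2] + B[2][2] = 2 + 7 = 9) = 4 (attained at k = 0)
  C[2][0] = min over k of (A[2][0] + B[0][0] = -1 + -1 = -2, A[2][1] + B[1][0] = 2 + -1 = 1, A[2][2] + B[2][0] = -4 + 7 = 3) = -2 (attained at k = 0)
  C[2][1] = min over k of (A[2][0] + B[0][1] = -1 + 4 = 3, A[2][1] + B[1][1] = 2 + -3 = -1, A[2][2] + B[2][1] = -4 + 3 = -1) = -1 (attained at k = 1)
  C[2][2] = min over k of (A[2][0] + B[0][2] = -1 + 2 = 1, A[2][1] + B[1][2] = 2 + 0 = 2, A[2][2] + B[2][2] = -4 + 7 = 3) = 1 (attained at k = 0)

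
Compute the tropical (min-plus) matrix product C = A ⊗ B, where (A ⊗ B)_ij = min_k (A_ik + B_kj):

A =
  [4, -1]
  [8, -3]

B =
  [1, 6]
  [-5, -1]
A ⊗ B =
  [-6, -2]
  [-8, -4]

Apply the min-plus product entry-by-entry:
  C[0][0] = min over k of (A[0][0] + B[0][0] = 4 + 1 = 5, A[0][1] + B[1][0] = -1 + -5 = -6) = -6 (attained at k = 1)
  C[0][1] = min over k of (A[0][0] + B[0][1] = 4 + 6 = 10, A[0][1] + B[1][1] = -1 + -1 = -2) = -2 (attained at k = 1)
  C[1][0] = min over k of (A[1][0] + B[0][0] = 8 + 1 = 9, A[1][1] + B[1][0] = -3 + -5 = -8) = -8 (attained at k = 1)
  C[1][1] = min over k of (A[1][0] + B[0][1] = 8 + 6 = 14, A[1][1] + B[1][1] = -3 + -1 = -4) = -4 (attained at k = 1)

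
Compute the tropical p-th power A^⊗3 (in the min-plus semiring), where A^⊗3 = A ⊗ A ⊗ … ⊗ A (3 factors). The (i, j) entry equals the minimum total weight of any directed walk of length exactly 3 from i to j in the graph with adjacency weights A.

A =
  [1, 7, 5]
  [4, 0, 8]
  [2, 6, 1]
A^⊗3 =
  [3, 7, 7]
  [4, 0, 8]
  [4, 6, 3]

Each entry (A^⊗3)_ij equals the minimum over all length-3 walks i = v_0 → v_1 → … → v_3 = j of Σ_t A[v_t][v_{t+1}]. For example, for (i, j) = (0, 2) we minimise over 9 possible intermediate vertex sequences; the minimum is 7, attained along the walk 0 → 0 → 0 → 2.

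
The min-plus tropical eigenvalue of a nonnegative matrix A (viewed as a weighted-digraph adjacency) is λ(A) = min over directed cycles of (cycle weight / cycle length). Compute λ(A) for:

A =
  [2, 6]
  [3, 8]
λ(A) = 2

Enumerate directed cycles and compute their means (weight / length). Sample:
  cycle 0 → 0: weight = 2, length = 1, mean = 2/1 ≈ 2.000
  cycle 1 → 1: weight = 8, length = 1, mean = 8/1 ≈ 8.000
  cycle 0 → 1 → 0: weight = 9, length = 2, mean = 9/2 ≈ 4.500
  cycle 1 → 0 → 1: weight = 9, length = 2, mean = 9/2 ≈ 4.500
Minimum mean = 2.000, attained e.g. along the cycle 0 → 0 with weight 2 and length 1. So λ(A) = 2/1 = 2.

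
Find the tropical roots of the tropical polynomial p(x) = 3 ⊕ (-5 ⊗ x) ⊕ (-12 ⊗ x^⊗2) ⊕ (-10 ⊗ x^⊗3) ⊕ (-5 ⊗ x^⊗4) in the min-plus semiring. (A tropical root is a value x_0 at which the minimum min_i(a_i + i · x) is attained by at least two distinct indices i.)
Roots: {-5, -2, 7, 8}

Each tropical root is a break point of the lower envelope of the lines y = a_i + i · x (there are 5 lines, with slopes 0, 1, ..., 4). Only the lines that attain the minimum somewhere contribute to roots; other lines are dominated. Here the surviving (envelope) indices are i = 4, i = 3, i = 2, i = 1, i = 0.
Intersections between consecutive envelope lines give the roots: for adjacent envelope indices i < j the intersection is x = (a_i − a_j) / (j − i). Reading off the sorted break points: {-5, -2, 7, 8}.
Verification: at each break x_0, at least two indices attain the minimum of min_i(a_i + i · x_0).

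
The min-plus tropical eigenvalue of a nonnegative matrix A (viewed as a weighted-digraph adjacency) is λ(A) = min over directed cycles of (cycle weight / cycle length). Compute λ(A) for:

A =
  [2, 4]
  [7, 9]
λ(A) = 2

Enumerate directed cycles and compute their means (weight / length). Sample:
  cycle 0 → 0: weight = 2, length = 1, mean = 2/1 ≈ 2.000
  cycle 1 → 1: weight = 9, length = 1, mean = 9/1 ≈ 9.000
  cycle 0 → 1 → 0: weight = 11, length = 2, mean = 11/2 ≈ 5.500
  cycle 1 → 0 → 1: weight = 11, length = 2, mean = 11/2 ≈ 5.500
Minimum mean = 2.000, attained e.g. along the cycle 0 → 0 with weight 2 and length 1. So λ(A) = 2/1 = 2.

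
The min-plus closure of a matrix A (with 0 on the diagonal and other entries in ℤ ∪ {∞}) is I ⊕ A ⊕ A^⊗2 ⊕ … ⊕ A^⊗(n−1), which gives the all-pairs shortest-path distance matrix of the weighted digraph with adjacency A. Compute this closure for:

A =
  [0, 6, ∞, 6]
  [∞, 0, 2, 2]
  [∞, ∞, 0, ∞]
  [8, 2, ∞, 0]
Closure =
  [0, 6, 8, 6]
  [10, 0, 2, 2]
  [∞, ∞, 0, ∞]
  [8, 2, 4, 0]

This is the Floyd-Warshall all-pairs shortest-path computation. For each intermediate vertex k = 0, 1, …, 3, update dist[i][j] ← min(dist[i][j], dist[i][k] + dist[k][j]). The final matrix gives, for each (i, j), the minimum total weight of any directed path from i to j (possibly empty when i = j).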